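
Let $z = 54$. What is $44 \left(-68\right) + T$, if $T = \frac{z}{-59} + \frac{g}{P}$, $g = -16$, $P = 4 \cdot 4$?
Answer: $- \frac{176641}{59} \approx -2993.9$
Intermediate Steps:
$P = 16$
$T = - \frac{113}{59}$ ($T = \frac{54}{-59} - \frac{16}{16} = 54 \left(- \frac{1}{59}\right) - 1 = - \frac{54}{59} - 1 = - \frac{113}{59} \approx -1.9153$)
$44 \left(-68\right) + T = 44 \left(-68\right) - \frac{113}{59} = -2992 - \frac{113}{59} = - \frac{176641}{59}$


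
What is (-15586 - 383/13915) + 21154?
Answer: 77478337/13915 ≈ 5568.0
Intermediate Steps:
(-15586 - 383/13915) + 21154 = -216879573/13915 + 21154 = 77478337/13915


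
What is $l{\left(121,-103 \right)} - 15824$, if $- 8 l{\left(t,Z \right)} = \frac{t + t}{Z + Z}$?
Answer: $- \frac{13038855}{824} \approx -15824.0$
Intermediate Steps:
$l{\left(t,Z \right)} = - \frac{t}{8 Z}$ ($l{\left(t,Z \right)} = - \frac{\left(t + t\right) \frac{1}{Z + Z}}{8} = - \frac{2 t \frac{1}{2 Z}}{8} = - \frac{t \frac{1}{Z}}{8} = - \frac{t}{8 Z}$)
$l{\left(121,-103 \right)} - 15824 = \left(- \frac{1}{8}\right) 121 \frac{1}{-103} - 15824 = \left(- \frac{1}{8}\right) 121 \left(- \frac{1}{103}\right) - 15824 = \frac{121}{824} - 15824 = - \frac{13038855}{824}$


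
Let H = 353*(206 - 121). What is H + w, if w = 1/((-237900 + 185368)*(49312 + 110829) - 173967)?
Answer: 252423092874894/8412700979 ≈ 30005.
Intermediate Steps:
w = -1/8412700979 (w = 1/(-52532*160141 - 173967) = 1/(-8412527012 - 173967) = 1/(-8412700979) = -1/8412700979 ≈ -1.1887e-10)
H = 30005 (H = 353*85 = 30005)
H + w = 30005 - 1/8412700979 = 252423092874894/8412700979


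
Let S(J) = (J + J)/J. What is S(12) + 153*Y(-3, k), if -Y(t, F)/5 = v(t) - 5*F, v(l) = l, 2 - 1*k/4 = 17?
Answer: -227203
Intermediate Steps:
k = -60 (k = 8 - 4*17 = 8 - 68 = -60)
Y(t, F) = -5*t + 25*F (Y(t, F) = -5*(t - 5*F) = -5*t + 25*F)
S(J) = 2 (S(J) = (2*J)/J = 2)
S(12) + 153*Y(-3, k) = 2 + 153*(-5*(-3) + 25*(-60)) = 2 + 153*(15 - 1500) = 2 + 153*(-1485) = 2 - 227205 = -227203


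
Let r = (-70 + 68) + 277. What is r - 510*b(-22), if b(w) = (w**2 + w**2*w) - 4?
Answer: 5185955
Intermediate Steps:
b(w) = -4 + w**2 + w**3 (b(w) = (w**2 + w**3) - 4 = -4 + w**2 + w**3)
r = 275 (r = -2 + 277 = 275)
r - 510*b(-22) = 275 - 510*(-4 + (-22)**2 + (-22)**3) = 275 - 510*(-4 + 484 - 10648) = 275 - 510*(-10168) = 275 + 5185680 = 5185955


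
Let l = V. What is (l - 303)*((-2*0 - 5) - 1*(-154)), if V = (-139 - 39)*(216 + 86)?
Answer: -8054791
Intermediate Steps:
V = -53756 (V = -178*302 = -53756)
l = -53756
(l - 303)*((-2*0 - 5) - 1*(-154)) = (-53756 - 303)*((-2*0 - 5) - 1*(-154)) = -54059*((0 - 5) + 154) = -54059*(-5 + 154) = -54059*149 = -8054791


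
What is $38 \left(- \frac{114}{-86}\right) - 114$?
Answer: $- \frac{2736}{43} \approx -63.628$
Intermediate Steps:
$38 \left(- \frac{114}{-86}\right) - 114 = 38 \left(\left(-114\right) \left(- \frac{1}{86}\right)\right) - 114 = 38 \cdot \frac{57}{43} - 114 = \frac{2166}{43} - 114 = - \frac{2736}{43}$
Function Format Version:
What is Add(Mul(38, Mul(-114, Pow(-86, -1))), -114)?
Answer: Rational(-2736, 43) ≈ -63.628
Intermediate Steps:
Add(Mul(38, Mul(-114, Pow(-86, -1))), -114) = Add(Mul(38, Mul(-114, Rational(-1, 86))), -114) = Add(Mul(38, Rational(57, 43)), -114) = Add(Rational(2166, 43), -114) = Rational(-2736, 43)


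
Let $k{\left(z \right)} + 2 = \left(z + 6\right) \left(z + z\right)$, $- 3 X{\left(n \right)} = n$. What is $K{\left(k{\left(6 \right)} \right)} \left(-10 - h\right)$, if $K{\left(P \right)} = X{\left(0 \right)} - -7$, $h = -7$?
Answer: $-21$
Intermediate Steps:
$X{\left(n \right)} = - \frac{n}{3}$
$k{\left(z \right)} = -2 + 2 z \left(6 + z\right)$ ($k{\left(z \right)} = -2 + \left(z + 6\right) \left(z + z\right) = -2 + \left(6 + z\right) 2 z = -2 + 2 z \left(6 + z\right)$)
$K{\left(P \right)} = 7$ ($K{\left(P \right)} = \left(- \frac{1}{3}\right) 0 - -7 = 0 + 7 = 7$)
$K{\left(k{\left(6 \right)} \right)} \left(-10 - h\right) = 7 \left(-10 - -7\right) = 7 \left(-10 + 7\right) = 7 \left(-3\right) = -21$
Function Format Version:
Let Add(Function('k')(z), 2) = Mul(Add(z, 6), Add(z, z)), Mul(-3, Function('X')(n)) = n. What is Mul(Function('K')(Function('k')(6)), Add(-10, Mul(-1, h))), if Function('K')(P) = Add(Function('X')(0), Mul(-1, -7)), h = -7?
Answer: -21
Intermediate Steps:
Function('X')(n) = Mul(Rational(-1, 3), n)
Function('k')(z) = Add(-2, Mul(2, z, Add(6, z))) (Function('k')(z) = Add(-2, Mul(Add(z, 6), Add(z, z))) = Add(-2, Mul(Add(6, z), Mul(2, z))) = Add(-2, Mul(2, z, Add(6, z))))
Function('K')(P) = 7 (Function('K')(P) = Add(Mul(Rational(-1, 3), 0), Mul(-1, -7)) = Add(0, 7) = 7)
Mul(Function('K')(Function('k')(6)), Add(-10, Mul(-1, h))) = Mul(7, Add(-10, Mul(-1, -7))) = Mul(7, Add(-10, 7)) = Mul(7, -3) = -21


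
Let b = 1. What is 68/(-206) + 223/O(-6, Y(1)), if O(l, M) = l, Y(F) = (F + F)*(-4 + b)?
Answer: -23173/618 ≈ -37.497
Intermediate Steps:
Y(F) = -6*F (Y(F) = (F + F)*(-4 + 1) = (2*F)*(-3) = -6*F)
68/(-206) + 223/O(-6, Y(1)) = 68/(-206) + 223/(-6) = 68*(-1/206) + 223*(-⅙) = -34/103 - 223/6 = -23173/618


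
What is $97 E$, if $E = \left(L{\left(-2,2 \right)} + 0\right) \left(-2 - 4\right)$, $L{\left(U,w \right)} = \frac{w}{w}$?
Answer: $-582$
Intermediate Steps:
$L{\left(U,w \right)} = 1$
$E = -6$ ($E = \left(1 + 0\right) \left(-2 - 4\right) = 1 \left(-6\right) = -6$)
$97 E = 97 \left(-6\right) = -582$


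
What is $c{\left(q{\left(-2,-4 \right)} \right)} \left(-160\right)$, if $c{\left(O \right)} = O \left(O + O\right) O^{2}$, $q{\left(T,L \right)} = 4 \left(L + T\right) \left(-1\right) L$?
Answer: $-27179089920$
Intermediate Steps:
$q{\left(T,L \right)} = L \left(- 4 L - 4 T\right)$ ($q{\left(T,L \right)} = \left(4 L + 4 T\right) \left(-1\right) L = \left(- 4 L - 4 T\right) L = L \left(- 4 L - 4 T\right)$)
$c{\left(O \right)} = 2 O^{4}$ ($c{\left(O \right)} = O 2 O O^{2} = 2 O^{2} O^{2} = 2 O^{4}$)
$c{\left(q{\left(-2,-4 \right)} \right)} \left(-160\right) = 2 \left(\left(-4\right) \left(-4\right) \left(-4 - 2\right)\right)^{4} \left(-160\right) = 2 \left(\left(-4\right) \left(-4\right) \left(-6\right)\right)^{4} \left(-160\right) = 2 \left(-96\right)^{4} \left(-160\right) = 2 \cdot 84934656 \left(-160\right) = 169869312 \left(-160\right) = -27179089920$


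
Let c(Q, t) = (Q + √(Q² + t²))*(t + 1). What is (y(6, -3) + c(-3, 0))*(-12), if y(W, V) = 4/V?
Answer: 16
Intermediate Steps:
c(Q, t) = (1 + t)*(Q + √(Q² + t²)) (c(Q, t) = (Q + √(Q² + t²))*(1 + t) = (1 + t)*(Q + √(Q² + t²)))
(y(6, -3) + c(-3, 0))*(-12) = (4/(-3) + (-3 + √((-3)² + 0²) - 3*0 + 0*√((-3)² + 0²)))*(-12) = (4*(-⅓) + (-3 + √(9 + 0) + 0 + 0*√(9 + 0)))*(-12) = (-4/3 + (-3 + √9 + 0 + 0*√9))*(-12) = (-4/3 + (-3 + 3 + 0 + 0*3))*(-12) = (-4/3 + (-3 + 3 + 0 + 0))*(-12) = (-4/3 + 0)*(-12) = -4/3*(-12) = 16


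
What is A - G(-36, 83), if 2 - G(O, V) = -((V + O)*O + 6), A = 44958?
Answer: 46642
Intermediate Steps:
G(O, V) = 8 + O*(O + V) (G(O, V) = 2 - (-1)*((V + O)*O + 6) = 2 - (-1)*((O + V)*O + 6) = 2 - (-1)*(O*(O + V) + 6) = 2 - (-1)*(6 + O*(O + V)) = 2 - (-6 - O*(O + V)) = 2 + (6 + O*(O + V)) = 8 + O*(O + V))
A - G(-36, 83) = 44958 - (8 + (-36)² - 36*83) = 44958 - (8 + 1296 - 2988) = 44958 - 1*(-1684) = 44958 + 1684 = 46642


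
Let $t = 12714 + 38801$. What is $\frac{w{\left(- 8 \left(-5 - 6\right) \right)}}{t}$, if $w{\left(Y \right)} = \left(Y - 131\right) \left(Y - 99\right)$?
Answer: $\frac{473}{51515} \approx 0.0091818$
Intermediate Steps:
$w{\left(Y \right)} = \left(-131 + Y\right) \left(-99 + Y\right)$
$t = 51515$
$\frac{w{\left(- 8 \left(-5 - 6\right) \right)}}{t} = \frac{12969 + \left(- 8 \left(-5 - 6\right)\right)^{2} - 230 \left(- 8 \left(-5 - 6\right)\right)}{51515} = \left(12969 + \left(\left(-8\right) \left(-11\right)\right)^{2} - 230 \left(\left(-8\right) \left(-11\right)\right)\right) \frac{1}{51515} = \left(12969 + 88^{2} - 20240\right) \frac{1}{51515} = \left(12969 + 7744 - 20240\right) \frac{1}{51515} = 473 \cdot \frac{1}{51515} = \frac{473}{51515}$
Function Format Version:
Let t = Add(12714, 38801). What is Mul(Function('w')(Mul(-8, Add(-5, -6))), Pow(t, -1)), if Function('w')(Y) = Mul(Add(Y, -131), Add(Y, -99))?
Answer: Rational(473, 51515) ≈ 0.0091818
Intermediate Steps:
Function('w')(Y) = Mul(Add(-131, Y), Add(-99, Y))
t = 51515
Mul(Function('w')(Mul(-8, Add(-5, -6))), Pow(t, -1)) = Mul(Add(12969, Pow(Mul(-8, Add(-5, -6)), 2), Mul(-230, Mul(-8, Add(-5, -6)))), Pow(51515, -1)) = Mul(Add(12969, Pow(Mul(-8, -11), 2), Mul(-230, Mul(-8, -11))), Rational(1, 51515)) = Mul(Add(12969, Pow(88, 2), Mul(-230, 88)), Rational(1, 51515)) = Mul(Add(12969, 7744, -20240), Rational(1, 51515)) = Mul(473, Rational(1, 51515)) = Rational(473, 51515)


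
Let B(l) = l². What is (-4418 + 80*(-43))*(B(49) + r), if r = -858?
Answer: -12124894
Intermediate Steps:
(-4418 + 80*(-43))*(B(49) + r) = (-4418 + 80*(-43))*(49² - 858) = (-4418 - 3440)*(2401 - 858) = -7858*1543 = -12124894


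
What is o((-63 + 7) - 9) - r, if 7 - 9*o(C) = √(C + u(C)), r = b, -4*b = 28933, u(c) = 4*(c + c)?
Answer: 260425/36 - I*√65/3 ≈ 7234.0 - 2.6874*I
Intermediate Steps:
u(c) = 8*c (u(c) = 4*(2*c) = 8*c)
b = -28933/4 (b = -¼*28933 = -28933/4 ≈ -7233.3)
r = -28933/4 ≈ -7233.3
o(C) = 7/9 - √C/3 (o(C) = 7/9 - √(C + 8*C)/9 = 7/9 - 3*√C/9 = 7/9 - √C/3)
o((-63 + 7) - 9) - r = (7/9 - √((-63 + 7) - 9)/3) - 1*(-28933/4) = (7/9 - √(-56 - 9)/3) + 28933/4 = (7/9 - I*√65/3) + 28933/4 = 260425/36 - I*√65/3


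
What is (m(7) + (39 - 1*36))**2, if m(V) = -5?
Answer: 4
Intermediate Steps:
(m(7) + (39 - 1*36))**2 = (-5 + (39 - 1*36))**2 = (-5 + (39 - 36))**2 = (-5 + 3)**2 = (-2)**2 = 4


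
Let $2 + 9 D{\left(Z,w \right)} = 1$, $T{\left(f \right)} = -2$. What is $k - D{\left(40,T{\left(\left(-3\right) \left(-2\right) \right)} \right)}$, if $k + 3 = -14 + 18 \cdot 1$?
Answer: $\frac{10}{9} \approx 1.1111$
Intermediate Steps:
$D{\left(Z,w \right)} = - \frac{1}{9}$ ($D{\left(Z,w \right)} = - \frac{2}{9} + \frac{1}{9} \cdot 1 = - \frac{2}{9} + \frac{1}{9} = - \frac{1}{9}$)
$k = 1$ ($k = -3 + \left(-14 + 18 \cdot 1\right) = -3 + \left(-14 + 18\right) = -3 + 4 = 1$)
$k - D{\left(40,T{\left(\left(-3\right) \left(-2\right) \right)} \right)} = 1 - - \frac{1}{9} = 1 + \frac{1}{9} = \frac{10}{9}$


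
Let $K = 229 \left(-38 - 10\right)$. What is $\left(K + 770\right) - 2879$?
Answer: $-13101$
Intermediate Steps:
$K = -10992$ ($K = 229 \left(-38 - 10\right) = 229 \left(-48\right) = -10992$)
$\left(K + 770\right) - 2879 = \left(-10992 + 770\right) - 2879 = -10222 - 2879 = -13101$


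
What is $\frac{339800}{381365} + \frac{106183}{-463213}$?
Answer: $\frac{23381059521}{35330645149} \approx 0.66178$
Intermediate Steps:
$\frac{339800}{381365} + \frac{106183}{-463213} = 339800 \cdot \frac{1}{381365} + 106183 \left(- \frac{1}{463213}\right) = \frac{67960}{76273} - \frac{106183}{463213} = \frac{23381059521}{35330645149}$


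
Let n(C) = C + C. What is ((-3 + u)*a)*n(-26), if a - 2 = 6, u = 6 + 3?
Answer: -2496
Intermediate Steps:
n(C) = 2*C
u = 9
a = 8 (a = 2 + 6 = 8)
((-3 + u)*a)*n(-26) = ((-3 + 9)*8)*(2*(-26)) = (6*8)*(-52) = 48*(-52) = -2496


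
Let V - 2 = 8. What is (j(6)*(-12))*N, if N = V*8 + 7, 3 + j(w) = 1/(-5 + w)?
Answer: 2088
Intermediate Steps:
V = 10 (V = 2 + 8 = 10)
j(w) = -3 + 1/(-5 + w)
N = 87 (N = 10*8 + 7 = 80 + 7 = 87)
(j(6)*(-12))*N = (((16 - 3*6)/(-5 + 6))*(-12))*87 = (((16 - 18)/1)*(-12))*87 = ((1*(-2))*(-12))*87 = -2*(-12)*87 = 24*87 = 2088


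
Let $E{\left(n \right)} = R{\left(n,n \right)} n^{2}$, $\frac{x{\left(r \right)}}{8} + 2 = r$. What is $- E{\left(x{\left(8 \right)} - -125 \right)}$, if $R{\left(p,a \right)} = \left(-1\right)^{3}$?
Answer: $29929$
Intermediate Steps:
$x{\left(r \right)} = -16 + 8 r$
$R{\left(p,a \right)} = -1$
$E{\left(n \right)} = - n^{2}$
$- E{\left(x{\left(8 \right)} - -125 \right)} = - \left(-1\right) \left(\left(-16 + 8 \cdot 8\right) - -125\right)^{2} = - \left(-1\right) \left(\left(-16 + 64\right) + 125\right)^{2} = - \left(-1\right) \left(48 + 125\right)^{2} = - \left(-1\right) 173^{2} = - \left(-1\right) 29929 = \left(-1\right) \left(-29929\right) = 29929$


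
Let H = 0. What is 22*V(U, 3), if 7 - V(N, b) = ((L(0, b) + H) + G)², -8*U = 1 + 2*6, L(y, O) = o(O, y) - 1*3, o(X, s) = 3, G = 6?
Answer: -638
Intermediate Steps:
L(y, O) = 0 (L(y, O) = 3 - 1*3 = 3 - 3 = 0)
U = -13/8 (U = -(1 + 2*6)/8 = -(1 + 12)/8 = -⅛*13 = -13/8 ≈ -1.6250)
V(N, b) = -29 (V(N, b) = 7 - ((0 + 0) + 6)² = 7 - (0 + 6)² = 7 - 1*6² = 7 - 1*36 = 7 - 36 = -29)
22*V(U, 3) = 22*(-29) = -638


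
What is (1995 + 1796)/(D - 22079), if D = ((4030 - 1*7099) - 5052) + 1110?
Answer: -3791/29090 ≈ -0.13032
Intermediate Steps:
D = -7011 (D = ((4030 - 7099) - 5052) + 1110 = (-3069 - 5052) + 1110 = -8121 + 1110 = -7011)
(1995 + 1796)/(D - 22079) = (1995 + 1796)/(-7011 - 22079) = 3791/(-29090) = 3791*(-1/29090) = -3791/29090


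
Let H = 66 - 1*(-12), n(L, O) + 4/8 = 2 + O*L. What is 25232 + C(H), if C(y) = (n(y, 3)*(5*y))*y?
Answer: 7189142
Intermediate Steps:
n(L, O) = 3/2 + L*O (n(L, O) = -1/2 + (2 + O*L) = -1/2 + (2 + L*O) = 3/2 + L*O)
H = 78 (H = 66 + 12 = 78)
C(y) = 5*y**2*(3/2 + 3*y) (C(y) = ((3/2 + y*3)*(5*y))*y = ((3/2 + 3*y)*(5*y))*y = (5*y*(3/2 + 3*y))*y = 5*y**2*(3/2 + 3*y))
25232 + C(H) = 25232 + 78**2*(15/2 + 15*78) = 25232 + 6084*(15/2 + 1170) = 25232 + 6084*(2355/2) = 25232 + 7163910 = 7189142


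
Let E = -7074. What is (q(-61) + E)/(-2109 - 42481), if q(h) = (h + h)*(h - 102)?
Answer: -6406/22295 ≈ -0.28733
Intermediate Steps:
q(h) = 2*h*(-102 + h) (q(h) = (2*h)*(-102 + h) = 2*h*(-102 + h))
(q(-61) + E)/(-2109 - 42481) = (2*(-61)*(-102 - 61) - 7074)/(-2109 - 42481) = (2*(-61)*(-163) - 7074)/(-44590) = (19886 - 7074)*(-1/44590) = 12812*(-1/44590) = -6406/22295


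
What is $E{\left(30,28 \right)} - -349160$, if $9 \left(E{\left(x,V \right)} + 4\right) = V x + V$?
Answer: $\frac{3143272}{9} \approx 3.4925 \cdot 10^{5}$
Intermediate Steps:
$E{\left(x,V \right)} = -4 + \frac{V}{9} + \frac{V x}{9}$ ($E{\left(x,V \right)} = -4 + \frac{V x + V}{9} = -4 + \frac{V + V x}{9} = -4 + \left(\frac{V}{9} + \frac{V x}{9}\right) = -4 + \frac{V}{9} + \frac{V x}{9}$)
$E{\left(30,28 \right)} - -349160 = \left(-4 + \frac{1}{9} \cdot 28 + \frac{1}{9} \cdot 28 \cdot 30\right) - -349160 = \left(-4 + \frac{28}{9} + \frac{280}{3}\right) + 349160 = \frac{832}{9} + 349160 = \frac{3143272}{9}$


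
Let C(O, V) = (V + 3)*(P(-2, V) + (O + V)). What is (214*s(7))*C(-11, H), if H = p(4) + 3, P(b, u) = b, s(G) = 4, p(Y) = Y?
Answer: -51360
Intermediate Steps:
H = 7 (H = 4 + 3 = 7)
C(O, V) = (3 + V)*(-2 + O + V) (C(O, V) = (V + 3)*(-2 + (O + V)) = (3 + V)*(-2 + O + V))
(214*s(7))*C(-11, H) = (214*4)*(-6 + 7 + 7² + 3*(-11) - 11*7) = 856*(-6 + 7 + 49 - 33 - 77) = 856*(-60) = -51360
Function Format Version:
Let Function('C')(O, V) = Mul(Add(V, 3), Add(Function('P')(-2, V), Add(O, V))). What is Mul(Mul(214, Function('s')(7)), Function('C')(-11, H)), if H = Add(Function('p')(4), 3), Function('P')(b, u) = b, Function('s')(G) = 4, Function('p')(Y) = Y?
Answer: -51360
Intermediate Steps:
H = 7 (H = Add(4, 3) = 7)
Function('C')(O, V) = Mul(Add(3, V), Add(-2, O, V)) (Function('C')(O, V) = Mul(Add(V, 3), Add(-2, Add(O, V))) = Mul(Add(3, V), Add(-2, O, V)))
Mul(Mul(214, Function('s')(7)), Function('C')(-11, H)) = Mul(Mul(214, 4), Add(-6, 7, Pow(7, 2), Mul(3, -11), Mul(-11, 7))) = Mul(856, Add(-6, 7, 49, -33, -77)) = Mul(856, -60) = -51360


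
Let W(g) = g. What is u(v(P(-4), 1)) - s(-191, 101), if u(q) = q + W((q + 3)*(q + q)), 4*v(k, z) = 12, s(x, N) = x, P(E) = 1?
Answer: 230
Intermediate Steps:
v(k, z) = 3 (v(k, z) = (¼)*12 = 3)
u(q) = q + 2*q*(3 + q) (u(q) = q + (q + 3)*(q + q) = q + (3 + q)*(2*q) = q + 2*q*(3 + q))
u(v(P(-4), 1)) - s(-191, 101) = 3*(7 + 2*3) - 1*(-191) = 3*(7 + 6) + 191 = 3*13 + 191 = 39 + 191 = 230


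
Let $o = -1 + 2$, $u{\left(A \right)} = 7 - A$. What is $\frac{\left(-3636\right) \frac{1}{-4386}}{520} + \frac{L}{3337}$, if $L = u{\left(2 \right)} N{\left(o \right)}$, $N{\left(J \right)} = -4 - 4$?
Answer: $- \frac{6591289}{634230220} \approx -0.010393$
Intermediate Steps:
$o = 1$
$N{\left(J \right)} = -8$ ($N{\left(J \right)} = -4 - 4 = -8$)
$L = -40$ ($L = \left(7 - 2\right) \left(-8\right) = 5 \left(-8\right) = -40$)
$\frac{\left(-3636\right) \frac{1}{-4386}}{520} + \frac{L}{3337} = \frac{\left(-3636\right) \frac{1}{-4386}}{520} - \frac{40}{3337} = \left(-3636\right) \left(- \frac{1}{4386}\right) \frac{1}{520} - \frac{40}{3337} = \frac{606}{731} \cdot \frac{1}{520} - \frac{40}{3337} = \frac{303}{190060} - \frac{40}{3337} = - \frac{6591289}{634230220}$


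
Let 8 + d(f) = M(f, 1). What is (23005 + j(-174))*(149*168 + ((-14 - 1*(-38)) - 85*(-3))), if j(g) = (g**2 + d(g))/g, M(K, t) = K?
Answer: 16759155556/29 ≈ 5.7790e+8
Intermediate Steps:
d(f) = -8 + f
j(g) = (-8 + g + g**2)/g (j(g) = (g**2 + (-8 + g))/g = (-8 + g + g**2)/g)
(23005 + j(-174))*(149*168 + ((-14 - 1*(-38)) - 85*(-3))) = (23005 + (1 - 174 - 8/(-174)))*(149*168 + ((-14 - 1*(-38)) - 85*(-3))) = (23005 + (1 - 174 - 8*(-1/174)))*(25032 + ((-14 + 38) + 255)) = (23005 + (1 - 174 + 4/87))*(25032 + (24 + 255)) = (23005 - 15047/87)*(25032 + 279) = (1986388/87)*25311 = 16759155556/29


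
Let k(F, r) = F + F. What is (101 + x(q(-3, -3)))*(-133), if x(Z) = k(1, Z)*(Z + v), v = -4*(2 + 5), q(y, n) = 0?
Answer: -5985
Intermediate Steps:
k(F, r) = 2*F
v = -28 (v = -4*7 = -28)
x(Z) = -56 + 2*Z (x(Z) = (2*1)*(Z - 28) = 2*(-28 + Z) = -56 + 2*Z)
(101 + x(q(-3, -3)))*(-133) = (101 + (-56 + 2*0))*(-133) = (101 + (-56 + 0))*(-133) = (101 - 56)*(-133) = 45*(-133) = -5985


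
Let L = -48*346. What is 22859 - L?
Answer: 39467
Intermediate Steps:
L = -16608
22859 - L = 22859 - 1*(-16608) = 22859 + 16608 = 39467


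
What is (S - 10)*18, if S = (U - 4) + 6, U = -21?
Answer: -522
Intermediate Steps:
S = -19 (S = (-21 - 4) + 6 = -25 + 6 = -19)
(S - 10)*18 = (-19 - 10)*18 = -29*18 = -522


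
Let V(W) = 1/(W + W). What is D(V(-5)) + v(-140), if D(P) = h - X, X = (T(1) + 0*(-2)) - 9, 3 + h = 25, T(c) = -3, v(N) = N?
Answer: -106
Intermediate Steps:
h = 22 (h = -3 + 25 = 22)
V(W) = 1/(2*W)
X = -12 (X = (-3 + 0*(-2)) - 9 = (-3 + 0) - 9 = -3 - 9 = -12)
D(P) = 34 (D(P) = 22 - 1*(-12) = 22 + 12 = 34)
D(V(-5)) + v(-140) = 34 - 140 = -106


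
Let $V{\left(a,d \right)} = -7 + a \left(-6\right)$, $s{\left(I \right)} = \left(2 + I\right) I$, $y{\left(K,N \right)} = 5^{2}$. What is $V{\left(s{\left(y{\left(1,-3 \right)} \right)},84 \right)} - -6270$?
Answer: $2213$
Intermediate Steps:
$y{\left(K,N \right)} = 25$
$s{\left(I \right)} = I \left(2 + I\right)$
$V{\left(a,d \right)} = -7 - 6 a$
$V{\left(s{\left(y{\left(1,-3 \right)} \right)},84 \right)} - -6270 = \left(-7 - 6 \cdot 25 \left(2 + 25\right)\right) - -6270 = \left(-7 - 6 \cdot 25 \cdot 27\right) + 6270 = \left(-7 - 4050\right) + 6270 = -4057 + 6270 = 2213$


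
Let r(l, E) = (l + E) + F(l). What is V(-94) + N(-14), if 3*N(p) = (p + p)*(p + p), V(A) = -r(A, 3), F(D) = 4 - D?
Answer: 763/3 ≈ 254.33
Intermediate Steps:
r(l, E) = 4 + E (r(l, E) = (l + E) + (4 - l) = (E + l) + (4 - l) = 4 + E)
V(A) = -7 (V(A) = -(4 + 3) = -1*7 = -7)
N(p) = 4*p²/3 (N(p) = ((p + p)*(p + p))/3 = ((2*p)*(2*p))/3 = (4*p²)/3 = 4*p²/3)
V(-94) + N(-14) = -7 + (4/3)*(-14)² = -7 + (4/3)*196 = -7 + 784/3 = 763/3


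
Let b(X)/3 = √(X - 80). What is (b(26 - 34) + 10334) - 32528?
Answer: -22194 + 6*I*√22 ≈ -22194.0 + 28.142*I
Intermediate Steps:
b(X) = 3*√(-80 + X) (b(X) = 3*√(X - 80) = 3*√(-80 + X))
(b(26 - 34) + 10334) - 32528 = (3*√(-80 + (26 - 34)) + 10334) - 32528 = (3*√(-80 - 8) + 10334) - 32528 = (3*√(-88) + 10334) - 32528 = (3*(2*I*√22) + 10334) - 32528 = (6*I*√22 + 10334) - 32528 = (10334 + 6*I*√22) - 32528 = -22194 + 6*I*√22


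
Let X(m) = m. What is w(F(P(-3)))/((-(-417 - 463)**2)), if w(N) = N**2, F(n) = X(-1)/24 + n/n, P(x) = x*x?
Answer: -529/446054400 ≈ -1.1860e-6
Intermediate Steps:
P(x) = x**2
F(n) = 23/24 (F(n) = -1/24 + n/n = -1*1/24 + 1 = -1/24 + 1 = 23/24)
w(F(P(-3)))/((-(-417 - 463)**2)) = (23/24)**2/((-(-417 - 463)**2)) = 529/(576*((-1*(-880)**2))) = 529/(576*((-1*774400))) = (529/576)/(-774400) = (529/576)*(-1/774400) = -529/446054400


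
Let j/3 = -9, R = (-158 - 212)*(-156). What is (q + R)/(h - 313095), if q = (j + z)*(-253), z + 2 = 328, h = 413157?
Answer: -17927/100062 ≈ -0.17916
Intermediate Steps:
R = 57720 (R = -370*(-156) = 57720)
z = 326 (z = -2 + 328 = 326)
j = -27 (j = 3*(-9) = -27)
q = -75647 (q = (-27 + 326)*(-253) = 299*(-253) = -75647)
(q + R)/(h - 313095) = (-75647 + 57720)/(413157 - 313095) = -17927/100062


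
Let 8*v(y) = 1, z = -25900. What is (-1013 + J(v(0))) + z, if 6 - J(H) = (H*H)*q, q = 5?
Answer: -1722053/64 ≈ -26907.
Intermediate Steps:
v(y) = 1/8 (v(y) = (1/8)*1 = 1/8)
J(H) = 6 - 5*H**2 (J(H) = 6 - H*H*5 = 6 - H**2*5 = 6 - 5*H**2)
(-1013 + J(v(0))) + z = (-1013 + (6 - 5*(1/8)**2)) - 25900 = (-1013 + (6 - 5*1/64)) - 25900 = (-1013 + (6 - 5/64)) - 25900 = (-1013 + 379/64) - 25900 = -64453/64 - 25900 = -1722053/64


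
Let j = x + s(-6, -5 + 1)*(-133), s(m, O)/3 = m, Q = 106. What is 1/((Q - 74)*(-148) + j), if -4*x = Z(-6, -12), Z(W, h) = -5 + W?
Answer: -4/9357 ≈ -0.00042749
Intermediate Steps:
s(m, O) = 3*m
x = 11/4 (x = -(-5 - 6)/4 = -1/4*(-11) = 11/4 ≈ 2.7500)
j = 9587/4 (j = 11/4 + (3*(-6))*(-133) = 11/4 - 18*(-133) = 11/4 + 2394 = 9587/4 ≈ 2396.8)
1/((Q - 74)*(-148) + j) = 1/((106 - 74)*(-148) + 9587/4) = 1/(32*(-148) + 9587/4) = 1/(-4736 + 9587/4) = 1/(-9357/4) = -4/9357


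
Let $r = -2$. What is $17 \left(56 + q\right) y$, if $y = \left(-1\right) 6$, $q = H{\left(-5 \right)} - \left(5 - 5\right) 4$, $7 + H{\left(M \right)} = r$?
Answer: $-4794$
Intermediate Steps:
$H{\left(M \right)} = -9$ ($H{\left(M \right)} = -7 - 2 = -9$)
$q = -9$ ($q = -9 - \left(5 - 5\right) 4 = -9 - 0 \cdot 4 = -9 - 0 = -9 + 0 = -9$)
$y = -6$
$17 \left(56 + q\right) y = 17 \left(56 - 9\right) \left(-6\right) = 17 \cdot 47 \left(-6\right) = 799 \left(-6\right) = -4794$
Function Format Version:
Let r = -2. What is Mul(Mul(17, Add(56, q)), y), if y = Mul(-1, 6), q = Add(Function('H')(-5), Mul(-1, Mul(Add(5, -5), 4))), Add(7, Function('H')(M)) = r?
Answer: -4794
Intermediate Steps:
Function('H')(M) = -9 (Function('H')(M) = Add(-7, -2) = -9)
q = -9 (q = Add(-9, Mul(-1, Mul(Add(5, -5), 4))) = Add(-9, Mul(-1, Mul(0, 4))) = Add(-9, Mul(-1, 0)) = Add(-9, 0) = -9)
y = -6
Mul(Mul(17, Add(56, q)), y) = Mul(Mul(17, Add(56, -9)), -6) = Mul(Mul(17, 47), -6) = Mul(799, -6) = -4794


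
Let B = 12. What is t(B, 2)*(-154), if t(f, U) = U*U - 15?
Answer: 1694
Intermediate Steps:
t(f, U) = -15 + U² (t(f, U) = U² - 15 = -15 + U²)
t(B, 2)*(-154) = (-15 + 2²)*(-154) = (-15 + 4)*(-154) = -11*(-154) = 1694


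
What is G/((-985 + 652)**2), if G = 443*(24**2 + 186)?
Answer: 112522/36963 ≈ 3.0442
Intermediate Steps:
G = 337566 (G = 443*(576 + 186) = 443*762 = 337566)
G/((-985 + 652)**2) = 337566/((-985 + 652)**2) = 337566/((-333)**2) = 337566/110889 = 337566*(1/110889) = 112522/36963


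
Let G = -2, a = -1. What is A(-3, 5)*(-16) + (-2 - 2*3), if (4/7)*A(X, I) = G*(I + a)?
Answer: 216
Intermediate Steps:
A(X, I) = 7/2 - 7*I/2 (A(X, I) = 7*(-2*(I - 1))/4 = 7*(-2*(-1 + I))/4 = 7*(2 - 2*I)/4 = 7/2 - 7*I/2)
A(-3, 5)*(-16) + (-2 - 2*3) = (7/2 - 7/2*5)*(-16) + (-2 - 2*3) = (7/2 - 35/2)*(-16) + (-2 - 6) = -14*(-16) - 8 = 224 - 8 = 216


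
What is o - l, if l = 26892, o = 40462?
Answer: 13570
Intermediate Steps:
o - l = 40462 - 1*26892 = 40462 - 26892 = 13570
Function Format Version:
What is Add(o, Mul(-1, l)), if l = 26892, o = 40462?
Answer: 13570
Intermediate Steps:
Add(o, Mul(-1, l)) = Add(40462, Mul(-1, 26892)) = Add(40462, -26892) = 13570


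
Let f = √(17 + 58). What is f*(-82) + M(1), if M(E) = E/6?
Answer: ⅙ - 410*√3 ≈ -709.97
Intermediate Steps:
M(E) = E/6 (M(E) = E*(⅙) = E/6)
f = 5*√3 (f = √75 = 5*√3 ≈ 8.6602)
f*(-82) + M(1) = (5*√3)*(-82) + (⅙)*1 = -410*√3 + ⅙ = ⅙ - 410*√3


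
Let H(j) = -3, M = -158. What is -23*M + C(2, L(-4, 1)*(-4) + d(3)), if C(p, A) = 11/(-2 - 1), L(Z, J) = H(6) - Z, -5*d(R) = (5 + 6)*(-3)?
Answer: 10891/3 ≈ 3630.3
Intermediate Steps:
d(R) = 33/5 (d(R) = -(5 + 6)*(-3)/5 = -11*(-3)/5 = -⅕*(-33) = 33/5)
L(Z, J) = -3 - Z
C(p, A) = -11/3 (C(p, A) = 11/(-3) = 11*(-⅓) = -11/3)
-23*M + C(2, L(-4, 1)*(-4) + d(3)) = -23*(-158) - 11/3 = 3634 - 11/3 = 10891/3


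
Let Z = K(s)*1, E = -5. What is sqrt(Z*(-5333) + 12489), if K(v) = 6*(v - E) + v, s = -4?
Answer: sqrt(1823) ≈ 42.697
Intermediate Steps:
K(v) = 30 + 7*v (K(v) = 6*(v - 1*(-5)) + v = 6*(v + 5) + v = 6*(5 + v) + v = (30 + 6*v) + v = 30 + 7*v)
Z = 2 (Z = (30 + 7*(-4))*1 = (30 - 28)*1 = 2*1 = 2)
sqrt(Z*(-5333) + 12489) = sqrt(2*(-5333) + 12489) = sqrt(-10666 + 12489) = sqrt(1823)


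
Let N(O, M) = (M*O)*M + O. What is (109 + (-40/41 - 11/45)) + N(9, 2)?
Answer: 281879/1845 ≈ 152.78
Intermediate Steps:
N(O, M) = O + O*M² (N(O, M) = O*M² + O = O + O*M²)
(109 + (-40/41 - 11/45)) + N(9, 2) = (109 + (-40/41 - 11/45)) + 9*(1 + 2²) = (109 + (-40*1/41 - 11*1/45)) + 9*(1 + 4) = (109 + (-40/41 - 11/45)) + 9*5 = (109 - 2251/1845) + 45 = 198854/1845 + 45 = 281879/1845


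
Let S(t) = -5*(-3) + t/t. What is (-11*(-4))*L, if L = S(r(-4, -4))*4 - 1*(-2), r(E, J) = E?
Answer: 2904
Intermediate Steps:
S(t) = 16 (S(t) = 15 + 1 = 16)
L = 66 (L = 16*4 - 1*(-2) = 64 + 2 = 66)
(-11*(-4))*L = -11*(-4)*66 = 44*66 = 2904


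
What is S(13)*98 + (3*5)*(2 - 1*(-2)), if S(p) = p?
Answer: 1334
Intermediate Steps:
S(13)*98 + (3*5)*(2 - 1*(-2)) = 13*98 + (3*5)*(2 - 1*(-2)) = 1274 + 15*(2 + 2) = 1274 + 15*4 = 1274 + 60 = 1334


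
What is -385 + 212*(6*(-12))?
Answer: -15649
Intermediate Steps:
-385 + 212*(6*(-12)) = -385 + 212*(-72) = -385 - 15264 = -15649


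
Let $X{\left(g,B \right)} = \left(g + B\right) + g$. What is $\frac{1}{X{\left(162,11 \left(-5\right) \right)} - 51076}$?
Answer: $- \frac{1}{50807} \approx -1.9682 \cdot 10^{-5}$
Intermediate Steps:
$X{\left(g,B \right)} = B + 2 g$ ($X{\left(g,B \right)} = \left(B + g\right) + g = B + 2 g$)
$\frac{1}{X{\left(162,11 \left(-5\right) \right)} - 51076} = \frac{1}{\left(11 \left(-5\right) + 2 \cdot 162\right) - 51076} = \frac{1}{\left(-55 + 324\right) - 51076} = \frac{1}{269 - 51076} = \frac{1}{-50807} = - \frac{1}{50807}$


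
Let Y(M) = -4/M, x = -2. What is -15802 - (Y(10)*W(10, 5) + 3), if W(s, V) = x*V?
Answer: -15809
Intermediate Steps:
W(s, V) = -2*V
-15802 - (Y(10)*W(10, 5) + 3) = -15802 - ((-4/10)*(-2*5) + 3) = -15802 - (-4*⅒*(-10) + 3) = -15802 - (-⅖*(-10) + 3) = -15802 - (4 + 3) = -15802 - 1*7 = -15802 - 7 = -15809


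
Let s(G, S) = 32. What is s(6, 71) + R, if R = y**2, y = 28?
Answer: 816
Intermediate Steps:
R = 784 (R = 28**2 = 784)
s(6, 71) + R = 32 + 784 = 816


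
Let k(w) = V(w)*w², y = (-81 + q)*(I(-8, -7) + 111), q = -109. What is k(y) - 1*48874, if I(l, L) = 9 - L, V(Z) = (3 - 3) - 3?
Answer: -1746819574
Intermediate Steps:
V(Z) = -3 (V(Z) = 0 - 3 = -3)
y = -24130 (y = (-81 - 109)*((9 - 1*(-7)) + 111) = -190*((9 + 7) + 111) = -190*(16 + 111) = -190*127 = -24130)
k(w) = -3*w²
k(y) - 1*48874 = -3*(-24130)² - 1*48874 = -3*582256900 - 48874 = -1746770700 - 48874 = -1746819574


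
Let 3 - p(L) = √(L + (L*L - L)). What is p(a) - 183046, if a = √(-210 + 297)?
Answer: -183043 - √87 ≈ -1.8305e+5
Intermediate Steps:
a = √87 ≈ 9.3274
p(L) = 3 - √(L²) (p(L) = 3 - √(L + (L*L - L)) = 3 - √(L + (L² - L)) = 3 - √(L²))
p(a) - 183046 = (3 - √((√87)²)) - 183046 = (3 - √87) - 183046 = -183043 - √87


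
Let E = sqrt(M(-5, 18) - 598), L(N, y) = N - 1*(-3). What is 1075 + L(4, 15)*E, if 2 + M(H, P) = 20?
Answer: 1075 + 14*I*sqrt(145) ≈ 1075.0 + 168.58*I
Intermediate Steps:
M(H, P) = 18 (M(H, P) = -2 + 20 = 18)
L(N, y) = 3 + N (L(N, y) = N + 3 = 3 + N)
E = 2*I*sqrt(145) (E = sqrt(18 - 598) = sqrt(-580) = 2*I*sqrt(145) ≈ 24.083*I)
1075 + L(4, 15)*E = 1075 + (3 + 4)*(2*I*sqrt(145)) = 1075 + 7*(2*I*sqrt(145)) = 1075 + 14*I*sqrt(145)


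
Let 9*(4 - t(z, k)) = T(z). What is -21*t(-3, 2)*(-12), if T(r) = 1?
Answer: 980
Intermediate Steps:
t(z, k) = 35/9 (t(z, k) = 4 - ⅑*1 = 4 - ⅑ = 35/9)
-21*t(-3, 2)*(-12) = -21*35/9*(-12) = -245/3*(-12) = 980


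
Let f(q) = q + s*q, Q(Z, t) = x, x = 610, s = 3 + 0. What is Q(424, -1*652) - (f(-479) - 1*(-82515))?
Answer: -79989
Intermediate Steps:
s = 3
Q(Z, t) = 610
f(q) = 4*q (f(q) = q + 3*q = 4*q)
Q(424, -1*652) - (f(-479) - 1*(-82515)) = 610 - (4*(-479) - 1*(-82515)) = 610 - (-1916 + 82515) = 610 - 1*80599 = 610 - 80599 = -79989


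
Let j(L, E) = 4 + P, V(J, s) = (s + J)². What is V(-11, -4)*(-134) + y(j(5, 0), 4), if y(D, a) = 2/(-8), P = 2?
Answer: -120601/4 ≈ -30150.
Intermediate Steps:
V(J, s) = (J + s)²
j(L, E) = 6 (j(L, E) = 4 + 2 = 6)
y(D, a) = -¼ (y(D, a) = 2*(-⅛) = -¼)
V(-11, -4)*(-134) + y(j(5, 0), 4) = (-11 - 4)²*(-134) - ¼ = (-15)²*(-134) - ¼ = 225*(-134) - ¼ = -30150 - ¼ = -120601/4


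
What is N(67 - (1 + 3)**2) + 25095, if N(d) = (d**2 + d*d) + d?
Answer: 30348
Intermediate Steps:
N(d) = d + 2*d**2 (N(d) = (d**2 + d**2) + d = 2*d**2 + d = d + 2*d**2)
N(67 - (1 + 3)**2) + 25095 = (67 - (1 + 3)**2)*(1 + 2*(67 - (1 + 3)**2)) + 25095 = (67 - 1*4**2)*(1 + 2*(67 - 1*4**2)) + 25095 = (67 - 1*16)*(1 + 2*(67 - 1*16)) + 25095 = (67 - 16)*(1 + 2*(67 - 16)) + 25095 = 51*(1 + 2*51) + 25095 = 51*(1 + 102) + 25095 = 51*103 + 25095 = 5253 + 25095 = 30348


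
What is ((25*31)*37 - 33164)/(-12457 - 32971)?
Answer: 4489/45428 ≈ 0.098816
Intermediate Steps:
((25*31)*37 - 33164)/(-12457 - 32971) = (775*37 - 33164)/(-45428) = (28675 - 33164)*(-1/45428) = -4489*(-1/45428) = 4489/45428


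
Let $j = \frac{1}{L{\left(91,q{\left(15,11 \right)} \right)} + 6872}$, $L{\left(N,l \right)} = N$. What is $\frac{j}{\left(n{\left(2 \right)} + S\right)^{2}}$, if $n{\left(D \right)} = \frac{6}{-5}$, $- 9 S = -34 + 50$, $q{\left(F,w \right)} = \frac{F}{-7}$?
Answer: $\frac{675}{41675876} \approx 1.6196 \cdot 10^{-5}$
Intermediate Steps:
$q{\left(F,w \right)} = - \frac{F}{7}$ ($q{\left(F,w \right)} = F \left(- \frac{1}{7}\right) = - \frac{F}{7}$)
$S = - \frac{16}{9}$ ($S = - \frac{-34 + 50}{9} = \left(- \frac{1}{9}\right) 16 = - \frac{16}{9} \approx -1.7778$)
$n{\left(D \right)} = - \frac{6}{5}$ ($n{\left(D \right)} = 6 \left(- \frac{1}{5}\right) = - \frac{6}{5}$)
$j = \frac{1}{6963}$ ($j = \frac{1}{91 + 6872} = \frac{1}{6963} \approx 0.00014362$)
$\frac{j}{\left(n{\left(2 \right)} + S\right)^{2}} = \frac{1}{6963 \left(- \frac{6}{5} - \frac{16}{9}\right)^{2}} = \frac{1}{6963 \left(- \frac{134}{45}\right)^{2}} = \frac{1}{6963 \cdot \frac{17956}{2025}} = \frac{1}{6963} \cdot \frac{2025}{17956} = \frac{675}{41675876}$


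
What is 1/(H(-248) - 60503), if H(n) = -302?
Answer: -1/60805 ≈ -1.6446e-5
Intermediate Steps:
1/(H(-248) - 60503) = 1/(-302 - 60503) = 1/(-60805) = -1/60805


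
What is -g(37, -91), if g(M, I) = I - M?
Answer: 128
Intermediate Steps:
-g(37, -91) = -(-91 - 1*37) = -(-91 - 37) = -1*(-128) = 128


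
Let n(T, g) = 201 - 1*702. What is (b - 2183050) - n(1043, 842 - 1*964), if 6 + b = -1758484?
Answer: -3941039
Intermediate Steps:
b = -1758490 (b = -6 - 1758484 = -1758490)
n(T, g) = -501 (n(T, g) = 201 - 702 = -501)
(b - 2183050) - n(1043, 842 - 1*964) = (-1758490 - 2183050) - 1*(-501) = -3941540 + 501 = -3941039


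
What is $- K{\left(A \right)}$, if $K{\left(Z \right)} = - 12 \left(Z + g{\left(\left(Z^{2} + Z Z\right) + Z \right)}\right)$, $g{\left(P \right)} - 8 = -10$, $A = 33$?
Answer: $372$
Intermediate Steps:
$g{\left(P \right)} = -2$ ($g{\left(P \right)} = 8 - 10 = -2$)
$K{\left(Z \right)} = 24 - 12 Z$ ($K{\left(Z \right)} = - 12 \left(Z - 2\right) = - 12 \left(-2 + Z\right) = 24 - 12 Z$)
$- K{\left(A \right)} = - (24 - 396) = \left(-1\right) \left(-372\right) = 372$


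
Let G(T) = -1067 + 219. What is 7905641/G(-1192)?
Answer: -7905641/848 ≈ -9322.7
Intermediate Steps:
G(T) = -848
7905641/G(-1192) = 7905641/(-848) = 7905641*(-1/848) = -7905641/848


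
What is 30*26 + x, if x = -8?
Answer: 772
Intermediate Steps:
30*26 + x = 30*26 - 8 = 780 - 8 = 772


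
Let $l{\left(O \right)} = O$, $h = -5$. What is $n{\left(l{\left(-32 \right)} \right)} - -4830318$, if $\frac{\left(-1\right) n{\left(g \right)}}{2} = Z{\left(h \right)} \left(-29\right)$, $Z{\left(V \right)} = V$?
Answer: $4830028$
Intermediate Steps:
$n{\left(g \right)} = -290$ ($n{\left(g \right)} = - 2 \left(\left(-5\right) \left(-29\right)\right) = \left(-2\right) 145 = -290$)
$n{\left(l{\left(-32 \right)} \right)} - -4830318 = -290 - -4830318 = -290 + 4830318 = 4830028$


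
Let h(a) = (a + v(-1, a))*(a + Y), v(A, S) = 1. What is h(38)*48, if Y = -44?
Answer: -11232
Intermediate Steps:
h(a) = (1 + a)*(-44 + a) (h(a) = (a + 1)*(a - 44) = (1 + a)*(-44 + a))
h(38)*48 = (-44 + 38² - 43*38)*48 = (-44 + 1444 - 1634)*48 = -234*48 = -11232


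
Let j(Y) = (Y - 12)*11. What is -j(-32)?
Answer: 484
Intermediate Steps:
j(Y) = -132 + 11*Y (j(Y) = (-12 + Y)*11 = -132 + 11*Y)
-j(-32) = -(-132 + 11*(-32)) = -(-132 - 352) = -1*(-484) = 484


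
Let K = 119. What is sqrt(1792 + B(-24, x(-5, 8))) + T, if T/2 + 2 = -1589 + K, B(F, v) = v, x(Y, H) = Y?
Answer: -2944 + sqrt(1787) ≈ -2901.7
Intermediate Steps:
T = -2944 (T = -4 + 2*(-1589 + 119) = -4 + 2*(-1470) = -4 - 2940 = -2944)
sqrt(1792 + B(-24, x(-5, 8))) + T = sqrt(1792 - 5) - 2944 = sqrt(1787) - 2944 = -2944 + sqrt(1787)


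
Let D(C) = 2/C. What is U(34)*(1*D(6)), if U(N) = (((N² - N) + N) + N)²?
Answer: 1416100/3 ≈ 4.7203e+5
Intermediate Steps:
U(N) = (N + N²)² (U(N) = (N² + N)² = (N + N²)²)
U(34)*(1*D(6)) = (34²*(1 + 34)²)*(1*(2/6)) = (1156*35²)*(1*(2*(⅙))) = (1156*1225)*(1*(⅓)) = 1416100*(⅓) = 1416100/3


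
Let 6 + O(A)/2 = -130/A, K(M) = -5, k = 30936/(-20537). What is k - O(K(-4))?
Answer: -852416/20537 ≈ -41.506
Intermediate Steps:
k = -30936/20537 (k = 30936*(-1/20537) = -30936/20537 ≈ -1.5064)
O(A) = -12 - 260/A (O(A) = -12 + 2*(-130/A) = -12 - 260/A)
k - O(K(-4)) = -30936/20537 - (-12 - 260/(-5)) = -30936/20537 - (-12 - 260*(-1/5)) = -30936/20537 - (-12 + 52) = -30936/20537 - 1*40 = -30936/20537 - 40 = -852416/20537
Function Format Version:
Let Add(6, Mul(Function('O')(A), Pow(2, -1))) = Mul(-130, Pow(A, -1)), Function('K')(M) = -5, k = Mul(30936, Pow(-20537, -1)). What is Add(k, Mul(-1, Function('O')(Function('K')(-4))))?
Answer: Rational(-852416, 20537) ≈ -41.506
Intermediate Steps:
k = Rational(-30936, 20537) (k = Mul(30936, Rational(-1, 20537)) = Rational(-30936, 20537) ≈ -1.5064)
Function('O')(A) = Add(-12, Mul(-260, Pow(A, -1))) (Function('O')(A) = Add(-12, Mul(2, Mul(-130, Pow(A, -1)))) = Add(-12, Mul(-260, Pow(A, -1))))
Add(k, Mul(-1, Function('O')(Function('K')(-4)))) = Add(Rational(-30936, 20537), Mul(-1, Add(-12, Mul(-260, Pow(-5, -1))))) = Add(Rational(-30936, 20537), Mul(-1, Add(-12, Mul(-260, Rational(-1, 5))))) = Add(Rational(-30936, 20537), Mul(-1, Add(-12, 52))) = Add(Rational(-30936, 20537), Mul(-1, 40)) = Add(Rational(-30936, 20537), -40) = Rational(-852416, 20537)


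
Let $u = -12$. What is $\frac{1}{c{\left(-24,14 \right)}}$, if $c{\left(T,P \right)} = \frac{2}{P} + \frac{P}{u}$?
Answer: $- \frac{42}{43} \approx -0.97674$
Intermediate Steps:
$c{\left(T,P \right)} = \frac{2}{P} - \frac{P}{12}$ ($c{\left(T,P \right)} = \frac{2}{P} + \frac{P}{-12} = \frac{2}{P} + P \left(- \frac{1}{12}\right) = \frac{2}{P} - \frac{P}{12}$)
$\frac{1}{c{\left(-24,14 \right)}} = \frac{1}{\frac{2}{14} - \frac{7}{6}} = \frac{1}{2 \cdot \frac{1}{14} - \frac{7}{6}} = \frac{1}{\frac{1}{7} - \frac{7}{6}} = \frac{1}{- \frac{43}{42}} = - \frac{42}{43}$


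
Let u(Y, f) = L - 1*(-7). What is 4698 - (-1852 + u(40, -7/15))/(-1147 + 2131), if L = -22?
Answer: 4624699/984 ≈ 4699.9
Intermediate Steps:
u(Y, f) = -15 (u(Y, f) = -22 - 1*(-7) = -22 + 7 = -15)
4698 - (-1852 + u(40, -7/15))/(-1147 + 2131) = 4698 - (-1852 - 15)/(-1147 + 2131) = 4698 - (-1867)/984 = 4698 - 1*(-1867/984) = 4698 + 1867/984 = 4624699/984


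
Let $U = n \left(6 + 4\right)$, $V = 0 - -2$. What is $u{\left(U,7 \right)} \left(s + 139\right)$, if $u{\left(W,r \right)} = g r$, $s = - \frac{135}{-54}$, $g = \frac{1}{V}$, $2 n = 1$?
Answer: $\frac{1981}{4} \approx 495.25$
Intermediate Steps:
$n = \frac{1}{2}$ ($n = \frac{1}{2} \cdot 1 = \frac{1}{2} \approx 0.5$)
$V = 2$ ($V = 0 + 2 = 2$)
$g = \frac{1}{2} \approx 0.5$
$s = \frac{5}{2}$ ($s = \left(-135\right) \left(- \frac{1}{54}\right) = \frac{5}{2} \approx 2.5$)
$U = 5$ ($U = \frac{6 + 4}{2} = \frac{1}{2} \cdot 10 = 5$)
$u{\left(W,r \right)} = \frac{r}{2}$
$u{\left(U,7 \right)} \left(s + 139\right) = \frac{1}{2} \cdot 7 \left(\frac{5}{2} + 139\right) = \frac{7}{2} \cdot \frac{283}{2} = \frac{1981}{4}$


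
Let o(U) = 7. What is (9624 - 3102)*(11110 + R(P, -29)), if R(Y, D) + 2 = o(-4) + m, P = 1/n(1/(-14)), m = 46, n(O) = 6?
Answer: 72792042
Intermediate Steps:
P = 1/6 ≈ 0.16667
R(Y, D) = 51 (R(Y, D) = -2 + (7 + 46) = -2 + 53 = 51)
(9624 - 3102)*(11110 + R(P, -29)) = (9624 - 3102)*(11110 + 51) = 6522*11161 = 72792042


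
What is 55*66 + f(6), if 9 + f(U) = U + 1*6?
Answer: 3633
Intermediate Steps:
f(U) = -3 + U (f(U) = -9 + (U + 1*6) = -9 + (U + 6) = -9 + (6 + U) = -3 + U)
55*66 + f(6) = 55*66 + (-3 + 6) = 3630 + 3 = 3633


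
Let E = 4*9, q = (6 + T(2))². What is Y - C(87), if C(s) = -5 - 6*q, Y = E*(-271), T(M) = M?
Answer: -9367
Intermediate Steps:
q = 64 (q = (6 + 2)² = 8² = 64)
E = 36
Y = -9756 (Y = 36*(-271) = -9756)
C(s) = -389 (C(s) = -5 - 6*64 = -5 - 384 = -389)
Y - C(87) = -9756 - 1*(-389) = -9756 + 389 = -9367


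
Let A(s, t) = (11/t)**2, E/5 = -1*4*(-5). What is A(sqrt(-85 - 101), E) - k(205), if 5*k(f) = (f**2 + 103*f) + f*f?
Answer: -210329879/10000 ≈ -21033.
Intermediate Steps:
E = 100 (E = 5*(-1*4*(-5)) = 5*(-4*(-5)) = 5*20 = 100)
A(s, t) = 121/t**2
k(f) = 2*f**2/5 + 103*f/5 (k(f) = ((f**2 + 103*f) + f*f)/5 = ((f**2 + 103*f) + f**2)/5 = (2*f**2 + 103*f)/5 = 2*f**2/5 + 103*f/5)
A(sqrt(-85 - 101), E) - k(205) = 121/100**2 - 205*(103 + 2*205)/5 = 121*(1/10000) - 205*(103 + 410)/5 = 121/10000 - 205*513/5 = 121/10000 - 1*21033 = 121/10000 - 21033 = -210329879/10000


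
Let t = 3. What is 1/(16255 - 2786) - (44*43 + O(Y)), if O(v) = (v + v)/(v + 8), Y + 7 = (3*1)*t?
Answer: -127443673/67345 ≈ -1892.4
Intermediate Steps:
Y = 2 (Y = -7 + (3*1)*3 = -7 + 3*3 = -7 + 9 = 2)
O(v) = 2*v/(8 + v) (O(v) = (2*v)/(8 + v) = 2*v/(8 + v))
1/(16255 - 2786) - (44*43 + O(Y)) = 1/(16255 - 2786) - (44*43 + 2*2/(8 + 2)) = 1/13469 - (1892 + 2*2/10) = 1/13469 - (1892 + 2*2*(1/10)) = 1/13469 - (1892 + 2/5) = 1/13469 - 1*9462/5 = 1/13469 - 9462/5 = -127443673/67345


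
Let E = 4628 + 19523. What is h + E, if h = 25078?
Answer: 49229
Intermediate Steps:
E = 24151
h + E = 25078 + 24151 = 49229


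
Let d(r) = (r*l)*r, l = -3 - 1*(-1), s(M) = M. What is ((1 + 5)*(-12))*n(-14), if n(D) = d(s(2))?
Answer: 576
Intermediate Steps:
l = -2 (l = -3 + 1 = -2)
d(r) = -2*r² (d(r) = (r*(-2))*r = (-2*r)*r = -2*r²)
n(D) = -8 (n(D) = -2*2² = -2*4 = -8)
((1 + 5)*(-12))*n(-14) = ((1 + 5)*(-12))*(-8) = (6*(-12))*(-8) = -72*(-8) = 576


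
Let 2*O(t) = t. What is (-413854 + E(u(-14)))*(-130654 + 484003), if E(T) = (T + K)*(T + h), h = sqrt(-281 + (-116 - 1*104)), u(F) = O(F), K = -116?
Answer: -145930663557 - 43461927*I*sqrt(501) ≈ -1.4593e+11 - 9.7281e+8*I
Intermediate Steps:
O(t) = t/2
u(F) = F/2
h = I*sqrt(501) (h = sqrt(-281 + (-116 - 104)) = sqrt(-281 - 220) = sqrt(-501) = I*sqrt(501) ≈ 22.383*I)
E(T) = (-116 + T)*(T + I*sqrt(501)) (E(T) = (T - 116)*(T + I*sqrt(501)) = (-116 + T)*(T + I*sqrt(501)))
(-413854 + E(u(-14)))*(-130654 + 484003) = (-413854 + (((1/2)*(-14))**2 - 58*(-14) - 116*I*sqrt(501) + I*((1/2)*(-14))*sqrt(501)))*(-130654 + 484003) = (-413854 + ((-7)**2 - 116*(-7) - 116*I*sqrt(501) + I*(-7)*sqrt(501)))*353349 = (-413854 + (49 + 812 - 116*I*sqrt(501) - 7*I*sqrt(501)))*353349 = (-413854 + (861 - 123*I*sqrt(501)))*353349 = (-412993 - 123*I*sqrt(501))*353349 = -145930663557 - 43461927*I*sqrt(501)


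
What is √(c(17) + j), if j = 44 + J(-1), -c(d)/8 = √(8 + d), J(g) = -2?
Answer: √2 ≈ 1.4142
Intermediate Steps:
c(d) = -8*√(8 + d)
j = 42 (j = 44 - 2 = 42)
√(c(17) + j) = √(-8*√(8 + 17) + 42) = √(-8*√25 + 42) = √(-8*5 + 42) = √(-40 + 42) = √2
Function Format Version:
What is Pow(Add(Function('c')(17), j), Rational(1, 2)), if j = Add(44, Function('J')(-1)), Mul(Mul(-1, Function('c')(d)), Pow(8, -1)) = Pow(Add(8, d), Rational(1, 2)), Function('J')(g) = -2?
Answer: Pow(2, Rational(1, 2)) ≈ 1.4142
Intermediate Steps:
Function('c')(d) = Mul(-8, Pow(Add(8, d), Rational(1, 2)))
j = 42 (j = Add(44, -2) = 42)
Pow(Add(Function('c')(17), j), Rational(1, 2)) = Pow(Add(Mul(-8, Pow(Add(8, 17), Rational(1, 2))), 42), Rational(1, 2)) = Pow(Add(Mul(-8, Pow(25, Rational(1, 2))), 42), Rational(1, 2)) = Pow(Add(Mul(-8, 5), 42), Rational(1, 2)) = Pow(Add(-40, 42), Rational(1, 2)) = Pow(2, Rational(1, 2))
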